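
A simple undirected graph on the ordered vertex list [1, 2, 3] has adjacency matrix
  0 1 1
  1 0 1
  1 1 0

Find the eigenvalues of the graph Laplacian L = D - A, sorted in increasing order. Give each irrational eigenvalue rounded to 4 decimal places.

Reading degrees in the order [1, 2, 3] gives [2, 2, 2]; set D = diag(2, 2, 2) and form L = D - A. Since every row of L sums to 0, the all-ones vector is in the kernel and 0 is an eigenvalue. The single zero eigenvalue shows the graph is connected. By the matrix-tree theorem the graph has (1/3) * product of the nonzero eigenvalues = 3 spanning trees. The eigenvalues sum to 6, which equals trace(L) = 2|E|.

[0, 3, 3]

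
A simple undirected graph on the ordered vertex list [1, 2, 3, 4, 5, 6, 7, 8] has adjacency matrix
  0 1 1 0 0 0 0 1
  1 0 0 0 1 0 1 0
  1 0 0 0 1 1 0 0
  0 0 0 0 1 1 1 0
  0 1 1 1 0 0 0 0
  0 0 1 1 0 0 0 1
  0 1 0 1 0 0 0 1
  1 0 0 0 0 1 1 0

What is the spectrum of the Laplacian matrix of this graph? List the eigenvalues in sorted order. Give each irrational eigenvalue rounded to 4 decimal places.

Reading degrees in the order [1, 2, 3, 4, 5, 6, 7, 8] gives [3, 3, 3, 3, 3, 3, 3, 3]; set D = diag(3, 3, 3, 3, 3, 3, 3, 3) and form L = D - A. The multiplicity of 0 as a Laplacian eigenvalue equals the number of connected components. The single zero eigenvalue shows the graph is connected. The largest eigenvalue, 6, is at most the vertex count 8. The eigenvalues sum to 24, which equals trace(L) = 2|E|.

[0, 2, 2, 2, 4, 4, 4, 6]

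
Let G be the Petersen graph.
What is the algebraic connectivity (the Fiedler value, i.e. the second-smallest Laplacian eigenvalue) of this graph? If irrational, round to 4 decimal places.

2

The graph has 10 vertices and degree multiset [3, 3, 3, 3, 3, 3, 3, 3, 3, 3]; D is the diagonal matrix of degrees and L = D - A. Computing the eigenvalues of L and sorting gives [0, 2, 2, 2, 2, 2, 5, 5, 5, 5]. The Fiedler value lambda_2 = 2 is strictly positive, so the graph is connected. By the matrix-tree theorem the graph has (1/10) * product of the nonzero eigenvalues = 2000 spanning trees.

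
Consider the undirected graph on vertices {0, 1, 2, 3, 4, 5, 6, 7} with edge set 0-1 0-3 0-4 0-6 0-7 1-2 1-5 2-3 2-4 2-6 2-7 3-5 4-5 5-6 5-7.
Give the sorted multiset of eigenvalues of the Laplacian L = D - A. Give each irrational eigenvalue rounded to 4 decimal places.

[0, 3, 3, 3, 3, 5, 5, 8]

Reading degrees in the order [0, 1, 2, 3, 4, 5, 6, 7] gives [5, 3, 5, 3, 3, 5, 3, 3]; set D = diag(5, 3, 5, 3, 3, 5, 3, 3) and form L = D - A. Since every row of L sums to 0, the all-ones vector is in the kernel and 0 is an eigenvalue. The largest eigenvalue, 8, is at most the vertex count 8. The eigenvalues sum to 30, which equals trace(L) = 2|E|.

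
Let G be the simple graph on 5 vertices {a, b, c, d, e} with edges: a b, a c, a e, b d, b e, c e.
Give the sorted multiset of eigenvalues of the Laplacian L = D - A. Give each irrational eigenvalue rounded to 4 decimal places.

[0, 0.8299, 2.6889, 4, 4.4812]

With the vertex order [a, b, c, d, e], the degrees are [3, 3, 2, 1, 3], giving D = diag(3, 3, 2, 1, 3) and L = D - A. Diagonalising L (or applying a numerical eigensolver to the 5x5 matrix) gives the spectrum above. The single zero eigenvalue shows the graph is connected. There is one zero in the spectrum, matching the 1 component.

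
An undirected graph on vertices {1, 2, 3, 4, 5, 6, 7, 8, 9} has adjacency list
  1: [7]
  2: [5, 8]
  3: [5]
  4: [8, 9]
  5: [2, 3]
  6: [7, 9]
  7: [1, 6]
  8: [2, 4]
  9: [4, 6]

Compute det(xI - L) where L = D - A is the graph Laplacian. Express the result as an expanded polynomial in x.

x^9 - 16x^8 + 105x^7 - 364x^6 + 715x^5 - 792x^4 + 462x^3 - 120x^2 + 9x

Each diagonal entry of L is the vertex degree and each off-diagonal entry is -1 where an edge is present, 0 otherwise; in the order [1, 2, 3, 4, 5, 6, 7, 8, 9] the diagonal is [1, 2, 1, 2, 2, 2, 2, 2, 2]. Computing det(xI - L) by cofactor expansion (or equivalently via sum-over-permutations) gives x^9 - 16x^8 + 105x^7 - 364x^6 + 715x^5 - 792x^4 + 462x^3 - 120x^2 + 9x. Since p(0) = det(-L) = 0, x divides p(x). By the matrix-tree theorem the graph has (1/9) * product of the nonzero eigenvalues = 1 spanning tree. The largest eigenvalue, 3.8794, is at most the vertex count 9.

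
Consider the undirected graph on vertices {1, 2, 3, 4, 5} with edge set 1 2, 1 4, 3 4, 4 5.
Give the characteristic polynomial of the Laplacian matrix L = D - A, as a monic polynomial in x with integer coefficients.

Reading degrees in the order [1, 2, 3, 4, 5] gives [2, 1, 1, 3, 1]; set D = diag(2, 1, 1, 3, 1) and form L = D - A. Computing det(xI - L) by cofactor expansion (or equivalently via sum-over-permutations) gives x^5 - 8x^4 + 20x^3 - 18x^2 + 5x. The coefficient of x^4 equals -trace(L) = -8, matching the sum of degrees. The eigenvalues sum to 8, which equals trace(L) = 2|E|.

x^5 - 8x^4 + 20x^3 - 18x^2 + 5x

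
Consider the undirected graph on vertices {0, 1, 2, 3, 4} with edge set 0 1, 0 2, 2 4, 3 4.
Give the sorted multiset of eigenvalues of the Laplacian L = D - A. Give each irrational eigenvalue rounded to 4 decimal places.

With the vertex order [0, 1, 2, 3, 4], the degrees are [2, 1, 2, 1, 2], giving D = diag(2, 1, 2, 1, 2) and L = D - A. The multiplicity of 0 as a Laplacian eigenvalue equals the number of connected components.

[0, 0.3820, 1.3820, 2.6180, 3.6180]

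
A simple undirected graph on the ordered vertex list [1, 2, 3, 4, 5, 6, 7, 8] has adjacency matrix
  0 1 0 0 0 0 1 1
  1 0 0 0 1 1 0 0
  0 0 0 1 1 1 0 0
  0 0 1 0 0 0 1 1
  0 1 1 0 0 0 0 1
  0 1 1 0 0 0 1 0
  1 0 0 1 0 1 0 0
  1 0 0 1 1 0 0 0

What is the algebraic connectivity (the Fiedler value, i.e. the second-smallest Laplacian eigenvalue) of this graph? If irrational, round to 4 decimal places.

2

Reading degrees in the order [1, 2, 3, 4, 5, 6, 7, 8] gives [3, 3, 3, 3, 3, 3, 3, 3]; set D = diag(3, 3, 3, 3, 3, 3, 3, 3) and form L = D - A. Computing the eigenvalues of L and sorting gives [0, 2, 2, 2, 4, 4, 4, 6]. The Fiedler value lambda_2 = 2 is strictly positive, so the graph is connected. By the matrix-tree theorem the graph has (1/8) * product of the nonzero eigenvalues = 384 spanning trees.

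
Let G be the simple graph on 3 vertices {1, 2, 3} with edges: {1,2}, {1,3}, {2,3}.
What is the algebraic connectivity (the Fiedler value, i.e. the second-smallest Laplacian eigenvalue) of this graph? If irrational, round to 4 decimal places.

With the vertex order [1, 2, 3], the degrees are [2, 2, 2], giving D = diag(2, 2, 2) and L = D - A. The smallest Laplacian eigenvalue is always 0. The next one, lambda_2 = 3, measures how hard the graph is to disconnect: larger values mean better connectivity. The largest eigenvalue, 3, is at most the vertex count 3.

3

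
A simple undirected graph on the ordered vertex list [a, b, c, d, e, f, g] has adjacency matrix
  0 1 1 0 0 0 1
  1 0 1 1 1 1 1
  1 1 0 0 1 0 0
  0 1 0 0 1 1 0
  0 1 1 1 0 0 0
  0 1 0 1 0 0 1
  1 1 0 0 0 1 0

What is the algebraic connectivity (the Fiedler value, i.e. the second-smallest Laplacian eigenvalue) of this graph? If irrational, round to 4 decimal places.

2

Reading degrees in the order [a, b, c, d, e, f, g] gives [3, 6, 3, 3, 3, 3, 3]; set D = diag(3, 6, 3, 3, 3, 3, 3) and form L = D - A. The smallest Laplacian eigenvalue is always 0. The next one, lambda_2 = 2, measures how hard the graph is to disconnect: larger values mean better connectivity.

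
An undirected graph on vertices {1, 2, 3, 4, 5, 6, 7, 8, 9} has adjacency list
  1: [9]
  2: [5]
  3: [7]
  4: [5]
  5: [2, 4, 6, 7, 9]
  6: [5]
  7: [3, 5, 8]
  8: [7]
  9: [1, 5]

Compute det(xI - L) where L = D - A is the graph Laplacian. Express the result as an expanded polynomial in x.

Each diagonal entry of L is the vertex degree and each off-diagonal entry is -1 where an edge is present, 0 otherwise; in the order [1, 2, 3, 4, 5, 6, 7, 8, 9] the diagonal is [1, 1, 1, 1, 5, 1, 3, 1, 2]. Computing det(xI - L) by cofactor expansion (or equivalently via sum-over-permutations) gives x^9 - 16x^8 + 98x^7 - 302x^6 + 516x^5 - 506x^4 + 280x^3 - 80x^2 + 9x. The coefficient of x^8 equals -trace(L) = -16, matching the sum of degrees. The eigenvalues sum to 16, which equals trace(L) = 2|E|. The largest eigenvalue, 6.1860, is at most the vertex count 9.

x^9 - 16x^8 + 98x^7 - 302x^6 + 516x^5 - 506x^4 + 280x^3 - 80x^2 + 9x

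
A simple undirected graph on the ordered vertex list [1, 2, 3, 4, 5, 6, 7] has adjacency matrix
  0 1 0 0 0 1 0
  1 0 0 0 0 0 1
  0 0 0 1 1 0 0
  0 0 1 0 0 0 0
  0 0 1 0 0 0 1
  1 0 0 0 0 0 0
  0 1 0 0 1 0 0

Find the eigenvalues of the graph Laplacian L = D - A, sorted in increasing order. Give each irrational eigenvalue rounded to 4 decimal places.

With the vertex order [1, 2, 3, 4, 5, 6, 7], the degrees are [2, 2, 2, 1, 2, 1, 2], giving D = diag(2, 2, 2, 1, 2, 1, 2) and L = D - A. L is symmetric positive semidefinite, so every eigenvalue is real and nonnegative. There is one zero in the spectrum, matching the 1 component.

[0, 0.1981, 0.7530, 1.5550, 2.4450, 3.2470, 3.8019]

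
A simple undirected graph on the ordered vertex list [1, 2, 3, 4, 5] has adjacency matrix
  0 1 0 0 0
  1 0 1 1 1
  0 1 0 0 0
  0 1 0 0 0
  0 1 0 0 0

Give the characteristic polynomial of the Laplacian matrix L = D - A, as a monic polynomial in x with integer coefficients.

Reading degrees in the order [1, 2, 3, 4, 5] gives [1, 4, 1, 1, 1]; set D = diag(1, 4, 1, 1, 1) and form L = D - A. L has integer entries, so p(x) = det(xI - L) has integer coefficients. Expanding the determinant yields x^5 - 8x^4 + 18x^3 - 16x^2 + 5x. The constant term is 0 because L is singular (the all-ones vector lies in its kernel). The eigenvalues sum to 8, which equals trace(L) = 2|E|.

x^5 - 8x^4 + 18x^3 - 16x^2 + 5x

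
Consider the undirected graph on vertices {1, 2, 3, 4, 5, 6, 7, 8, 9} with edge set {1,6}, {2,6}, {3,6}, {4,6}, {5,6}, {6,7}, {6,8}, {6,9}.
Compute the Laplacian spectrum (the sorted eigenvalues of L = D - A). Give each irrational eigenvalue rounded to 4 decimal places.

[0, 1, 1, 1, 1, 1, 1, 1, 9]

Reading degrees in the order [1, 2, 3, 4, 5, 6, 7, 8, 9] gives [1, 1, 1, 1, 1, 8, 1, 1, 1]; set D = diag(1, 1, 1, 1, 1, 8, 1, 1, 1) and form L = D - A. L is symmetric positive semidefinite, so every eigenvalue is real and nonnegative. The single zero eigenvalue shows the graph is connected. By the matrix-tree theorem the graph has (1/9) * product of the nonzero eigenvalues = 1 spanning tree.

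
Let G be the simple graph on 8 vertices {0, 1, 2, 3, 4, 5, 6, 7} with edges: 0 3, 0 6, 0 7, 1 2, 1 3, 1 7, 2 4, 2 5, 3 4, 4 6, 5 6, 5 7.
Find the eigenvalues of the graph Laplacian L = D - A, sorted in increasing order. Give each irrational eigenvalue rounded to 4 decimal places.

Each diagonal entry of L is the vertex degree and each off-diagonal entry is -1 where an edge is present, 0 otherwise; in the order [0, 1, 2, 3, 4, 5, 6, 7] the diagonal is [3, 3, 3, 3, 3, 3, 3, 3]. Diagonalising L (or applying a numerical eigensolver to the 8x8 matrix) gives the spectrum above. The eigenvalues sum to 24, which equals trace(L) = 2|E|. There is one zero in the spectrum, matching the 1 component.

[0, 2, 2, 2, 4, 4, 4, 6]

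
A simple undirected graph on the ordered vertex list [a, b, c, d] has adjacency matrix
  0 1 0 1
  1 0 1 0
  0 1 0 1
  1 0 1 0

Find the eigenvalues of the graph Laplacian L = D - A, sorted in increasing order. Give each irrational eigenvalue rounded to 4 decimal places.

[0, 2, 2, 4]

Each diagonal entry of L is the vertex degree and each off-diagonal entry is -1 where an edge is present, 0 otherwise; in the order [a, b, c, d] the diagonal is [2, 2, 2, 2]. L is symmetric positive semidefinite, so every eigenvalue is real and nonnegative. There is one zero in the spectrum, matching the 1 component.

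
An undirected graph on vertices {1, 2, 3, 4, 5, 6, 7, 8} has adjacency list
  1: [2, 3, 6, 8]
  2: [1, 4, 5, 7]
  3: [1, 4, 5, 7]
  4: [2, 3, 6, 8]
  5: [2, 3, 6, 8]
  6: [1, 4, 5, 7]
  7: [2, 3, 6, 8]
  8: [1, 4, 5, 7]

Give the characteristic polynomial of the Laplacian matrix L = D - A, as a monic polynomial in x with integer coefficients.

x^8 - 32x^7 + 432x^6 - 3200x^5 + 14080x^4 - 36864x^3 + 53248x^2 - 32768x

Reading degrees in the order [1, 2, 3, 4, 5, 6, 7, 8] gives [4, 4, 4, 4, 4, 4, 4, 4]; set D = diag(4, 4, 4, 4, 4, 4, 4, 4) and form L = D - A. The eigenvalues of L are [0, 4, 4, 4, 4, 4, 4, 8]; the characteristic polynomial is the product of (x - lambda_i), which multiplies out to x^8 - 32x^7 + 432x^6 - 3200x^5 + 14080x^4 - 36864x^3 + 53248x^2 - 32768x. Since p(0) = det(-L) = 0, x divides p(x). The eigenvalues sum to 32, which equals trace(L) = 2|E|.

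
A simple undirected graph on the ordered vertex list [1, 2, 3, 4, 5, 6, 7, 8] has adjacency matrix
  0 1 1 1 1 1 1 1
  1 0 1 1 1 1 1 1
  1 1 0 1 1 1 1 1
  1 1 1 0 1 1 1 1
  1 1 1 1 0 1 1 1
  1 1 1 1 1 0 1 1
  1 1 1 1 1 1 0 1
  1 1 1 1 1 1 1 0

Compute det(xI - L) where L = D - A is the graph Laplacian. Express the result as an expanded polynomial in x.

Each diagonal entry of L is the vertex degree and each off-diagonal entry is -1 where an edge is present, 0 otherwise; in the order [1, 2, 3, 4, 5, 6, 7, 8] the diagonal is [7, 7, 7, 7, 7, 7, 7, 7]. L has integer entries, so p(x) = det(xI - L) has integer coefficients. Expanding the determinant yields x^8 - 56x^7 + 1344x^6 - 17920x^5 + 143360x^4 - 688128x^3 + 1835008x^2 - 2097152x. The constant term is 0 because L is singular (the all-ones vector lies in its kernel).

x^8 - 56x^7 + 1344x^6 - 17920x^5 + 143360x^4 - 688128x^3 + 1835008x^2 - 2097152x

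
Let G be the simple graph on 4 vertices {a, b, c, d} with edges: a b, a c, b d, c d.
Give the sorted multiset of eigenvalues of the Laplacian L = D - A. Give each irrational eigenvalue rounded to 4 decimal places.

Reading degrees in the order [a, b, c, d] gives [2, 2, 2, 2]; set D = diag(2, 2, 2, 2) and form L = D - A. Diagonalising L (or applying a numerical eigensolver to the 4x4 matrix) gives the spectrum above. By the matrix-tree theorem the graph has (1/4) * product of the nonzero eigenvalues = 4 spanning trees. There is one zero in the spectrum, matching the 1 component.

[0, 2, 2, 4]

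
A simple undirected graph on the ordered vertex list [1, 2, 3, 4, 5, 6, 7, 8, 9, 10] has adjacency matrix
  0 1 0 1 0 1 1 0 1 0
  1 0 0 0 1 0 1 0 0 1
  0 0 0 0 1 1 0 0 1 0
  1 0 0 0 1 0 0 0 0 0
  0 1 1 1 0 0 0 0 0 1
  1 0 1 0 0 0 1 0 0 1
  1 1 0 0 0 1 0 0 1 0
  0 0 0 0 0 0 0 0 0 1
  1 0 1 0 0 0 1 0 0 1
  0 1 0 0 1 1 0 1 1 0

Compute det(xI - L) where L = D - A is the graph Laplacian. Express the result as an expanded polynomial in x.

Reading degrees in the order [1, 2, 3, 4, 5, 6, 7, 8, 9, 10] gives [5, 4, 3, 2, 4, 4, 4, 1, 4, 5]; set D = diag(5, 4, 3, 2, 4, 4, 4, 1, 4, 5) and form L = D - A. L has integer entries, so p(x) = det(xI - L) has integer coefficients. Expanding the determinant yields x^10 - 36x^9 + 558x^8 - 4874x^7 + 26347x^6 - 90994x^5 + 199598x^4 - 265972x^3 + 193080x^2 - 57120x. The coefficient of x^9 equals -trace(L) = -36, matching the sum of degrees. There is one zero in the spectrum, matching the 1 component.

x^10 - 36x^9 + 558x^8 - 4874x^7 + 26347x^6 - 90994x^5 + 199598x^4 - 265972x^3 + 193080x^2 - 57120x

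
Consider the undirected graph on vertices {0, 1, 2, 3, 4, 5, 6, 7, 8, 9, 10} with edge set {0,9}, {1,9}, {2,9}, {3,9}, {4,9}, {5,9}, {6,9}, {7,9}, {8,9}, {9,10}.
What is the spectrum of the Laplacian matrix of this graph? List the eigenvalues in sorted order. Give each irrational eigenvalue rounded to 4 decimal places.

Each diagonal entry of L is the vertex degree and each off-diagonal entry is -1 where an edge is present, 0 otherwise; in the order [0, 1, 2, 3, 4, 5, 6, 7, 8, 9, 10] the diagonal is [1, 1, 1, 1, 1, 1, 1, 1, 1, 10, 1]. L is symmetric positive semidefinite, so every eigenvalue is real and nonnegative. There is one zero in the spectrum, matching the 1 component.

[0, 1, 1, 1, 1, 1, 1, 1, 1, 1, 11]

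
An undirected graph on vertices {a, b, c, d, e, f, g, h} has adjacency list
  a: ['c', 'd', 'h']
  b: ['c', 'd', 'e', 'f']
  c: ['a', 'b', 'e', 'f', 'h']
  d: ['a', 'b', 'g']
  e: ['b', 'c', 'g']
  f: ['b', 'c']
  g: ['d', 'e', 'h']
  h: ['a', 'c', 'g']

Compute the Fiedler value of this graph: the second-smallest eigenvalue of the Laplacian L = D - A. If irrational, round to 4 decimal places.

With the vertex order [a, b, c, d, e, f, g, h], the degrees are [3, 4, 5, 3, 3, 2, 3, 3], giving D = diag(3, 4, 5, 3, 3, 2, 3, 3) and L = D - A. The smallest Laplacian eigenvalue is always 0. The next one, lambda_2 = 1.4723, measures how hard the graph is to disconnect: larger values mean better connectivity. There is one zero in the spectrum, matching the 1 component. The eigenvalues sum to 26, which equals trace(L) = 2|E|.

1.4723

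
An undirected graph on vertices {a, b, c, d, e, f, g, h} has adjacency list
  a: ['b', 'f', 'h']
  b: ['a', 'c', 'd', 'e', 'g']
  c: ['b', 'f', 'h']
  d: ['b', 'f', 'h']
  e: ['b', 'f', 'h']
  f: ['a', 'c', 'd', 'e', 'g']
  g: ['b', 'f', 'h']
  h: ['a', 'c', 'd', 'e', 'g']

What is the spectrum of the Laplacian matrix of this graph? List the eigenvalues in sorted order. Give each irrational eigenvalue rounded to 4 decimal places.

[0, 3, 3, 3, 3, 5, 5, 8]

With the vertex order [a, b, c, d, e, f, g, h], the degrees are [3, 5, 3, 3, 3, 5, 3, 5], giving D = diag(3, 5, 3, 3, 3, 5, 3, 5) and L = D - A. Since every row of L sums to 0, the all-ones vector is in the kernel and 0 is an eigenvalue. The single zero eigenvalue shows the graph is connected. There is one zero in the spectrum, matching the 1 component. The largest eigenvalue, 8, is at most the vertex count 8.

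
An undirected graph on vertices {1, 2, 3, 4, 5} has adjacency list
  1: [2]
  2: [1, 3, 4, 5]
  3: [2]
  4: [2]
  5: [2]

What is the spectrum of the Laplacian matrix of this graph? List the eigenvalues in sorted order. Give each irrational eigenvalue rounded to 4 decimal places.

[0, 1, 1, 1, 5]

Each diagonal entry of L is the vertex degree and each off-diagonal entry is -1 where an edge is present, 0 otherwise; in the order [1, 2, 3, 4, 5] the diagonal is [1, 4, 1, 1, 1]. Since every row of L sums to 0, the all-ones vector is in the kernel and 0 is an eigenvalue. The largest eigenvalue, 5, is at most the vertex count 5.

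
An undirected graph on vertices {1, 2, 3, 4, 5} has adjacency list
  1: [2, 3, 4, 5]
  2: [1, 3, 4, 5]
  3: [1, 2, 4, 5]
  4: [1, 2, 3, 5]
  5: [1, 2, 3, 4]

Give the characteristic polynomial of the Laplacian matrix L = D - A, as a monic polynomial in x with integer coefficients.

Reading degrees in the order [1, 2, 3, 4, 5] gives [4, 4, 4, 4, 4]; set D = diag(4, 4, 4, 4, 4) and form L = D - A. L has integer entries, so p(x) = det(xI - L) has integer coefficients. Expanding the determinant yields x^5 - 20x^4 + 150x^3 - 500x^2 + 625x. The coefficient of x^4 equals -trace(L) = -20, matching the sum of degrees. The eigenvalues sum to 20, which equals trace(L) = 2|E|. The largest eigenvalue, 5, is at most the vertex count 5.

x^5 - 20x^4 + 150x^3 - 500x^2 + 625x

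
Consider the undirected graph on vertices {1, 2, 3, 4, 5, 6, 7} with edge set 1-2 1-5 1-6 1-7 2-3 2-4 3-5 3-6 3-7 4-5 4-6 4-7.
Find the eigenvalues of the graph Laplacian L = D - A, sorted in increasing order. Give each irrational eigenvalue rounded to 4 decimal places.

[0, 3, 3, 3, 4, 4, 7]

Reading degrees in the order [1, 2, 3, 4, 5, 6, 7] gives [4, 3, 4, 4, 3, 3, 3]; set D = diag(4, 3, 4, 4, 3, 3, 3) and form L = D - A. Diagonalising L (or applying a numerical eigensolver to the 7x7 matrix) gives the spectrum above. The single zero eigenvalue shows the graph is connected. The eigenvalues sum to 24, which equals trace(L) = 2|E|.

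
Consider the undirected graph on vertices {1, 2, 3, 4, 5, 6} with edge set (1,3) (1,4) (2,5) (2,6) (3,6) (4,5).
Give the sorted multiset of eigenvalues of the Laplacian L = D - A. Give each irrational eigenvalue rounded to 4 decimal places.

Reading degrees in the order [1, 2, 3, 4, 5, 6] gives [2, 2, 2, 2, 2, 2]; set D = diag(2, 2, 2, 2, 2, 2) and form L = D - A. The multiplicity of 0 as a Laplacian eigenvalue equals the number of connected components. The single zero eigenvalue shows the graph is connected. The largest eigenvalue, 4, is at most the vertex count 6.

[0, 1, 1, 3, 3, 4]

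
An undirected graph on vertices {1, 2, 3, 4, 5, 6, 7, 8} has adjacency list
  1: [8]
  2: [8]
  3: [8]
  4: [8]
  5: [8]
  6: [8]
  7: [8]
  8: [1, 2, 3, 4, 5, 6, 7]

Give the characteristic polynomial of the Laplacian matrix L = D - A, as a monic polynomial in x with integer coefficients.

With the vertex order [1, 2, 3, 4, 5, 6, 7, 8], the degrees are [1, 1, 1, 1, 1, 1, 1, 7], giving D = diag(1, 1, 1, 1, 1, 1, 1, 7) and L = D - A. The eigenvalues of L are [0, 1, 1, 1, 1, 1, 1, 8]; the characteristic polynomial is the product of (x - lambda_i), which multiplies out to x^8 - 14x^7 + 63x^6 - 140x^5 + 175x^4 - 126x^3 + 49x^2 - 8x. The coefficient of x^7 equals -trace(L) = -14, matching the sum of degrees. The eigenvalues sum to 14, which equals trace(L) = 2|E|. By the matrix-tree theorem the graph has (1/8) * product of the nonzero eigenvalues = 1 spanning tree.

x^8 - 14x^7 + 63x^6 - 140x^5 + 175x^4 - 126x^3 + 49x^2 - 8x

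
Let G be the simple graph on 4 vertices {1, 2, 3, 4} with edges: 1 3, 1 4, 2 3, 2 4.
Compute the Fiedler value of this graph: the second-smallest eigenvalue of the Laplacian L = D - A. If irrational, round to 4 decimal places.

Reading degrees in the order [1, 2, 3, 4] gives [2, 2, 2, 2]; set D = diag(2, 2, 2, 2) and form L = D - A. The smallest Laplacian eigenvalue is always 0. The next one, lambda_2 = 2, measures how hard the graph is to disconnect: larger values mean better connectivity.

2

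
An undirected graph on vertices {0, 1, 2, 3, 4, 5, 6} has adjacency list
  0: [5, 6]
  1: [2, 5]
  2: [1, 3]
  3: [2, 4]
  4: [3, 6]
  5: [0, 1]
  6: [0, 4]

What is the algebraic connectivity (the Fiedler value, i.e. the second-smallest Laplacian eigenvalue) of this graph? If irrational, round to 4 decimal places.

With the vertex order [0, 1, 2, 3, 4, 5, 6], the degrees are [2, 2, 2, 2, 2, 2, 2], giving D = diag(2, 2, 2, 2, 2, 2, 2) and L = D - A. The sorted Laplacian eigenvalues are [0, 0.7530, 0.7530, 2.4450, 2.4450, 3.8019, 3.8019]; the algebraic connectivity is the second entry, 0.7530.

0.7530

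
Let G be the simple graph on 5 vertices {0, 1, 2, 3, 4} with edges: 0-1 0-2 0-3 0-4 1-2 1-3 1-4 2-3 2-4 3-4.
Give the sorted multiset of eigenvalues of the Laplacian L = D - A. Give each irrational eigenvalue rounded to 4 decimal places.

[0, 5, 5, 5, 5]

Each diagonal entry of L is the vertex degree and each off-diagonal entry is -1 where an edge is present, 0 otherwise; in the order [0, 1, 2, 3, 4] the diagonal is [4, 4, 4, 4, 4]. Diagonalising L (or applying a numerical eigensolver to the 5x5 matrix) gives the spectrum above. The eigenvalues sum to 20, which equals trace(L) = 2|E|.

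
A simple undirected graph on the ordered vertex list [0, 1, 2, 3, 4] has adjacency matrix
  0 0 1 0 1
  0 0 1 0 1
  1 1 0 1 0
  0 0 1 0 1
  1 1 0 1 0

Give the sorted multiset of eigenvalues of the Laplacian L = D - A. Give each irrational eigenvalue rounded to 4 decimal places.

With the vertex order [0, 1, 2, 3, 4], the degrees are [2, 2, 3, 2, 3], giving D = diag(2, 2, 3, 2, 3) and L = D - A. The multiplicity of 0 as a Laplacian eigenvalue equals the number of connected components. The single zero eigenvalue shows the graph is connected.

[0, 2, 2, 3, 5]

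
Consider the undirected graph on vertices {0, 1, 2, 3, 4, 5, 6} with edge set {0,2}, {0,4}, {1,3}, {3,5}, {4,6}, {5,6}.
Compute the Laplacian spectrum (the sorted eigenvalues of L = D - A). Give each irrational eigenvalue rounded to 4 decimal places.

With the vertex order [0, 1, 2, 3, 4, 5, 6], the degrees are [2, 1, 1, 2, 2, 2, 2], giving D = diag(2, 1, 1, 2, 2, 2, 2) and L = D - A. L is symmetric positive semidefinite, so every eigenvalue is real and nonnegative. There is one zero in the spectrum, matching the 1 component. By the matrix-tree theorem the graph has (1/7) * product of the nonzero eigenvalues = 1 spanning tree.

[0, 0.1981, 0.7530, 1.5550, 2.4450, 3.2470, 3.8019]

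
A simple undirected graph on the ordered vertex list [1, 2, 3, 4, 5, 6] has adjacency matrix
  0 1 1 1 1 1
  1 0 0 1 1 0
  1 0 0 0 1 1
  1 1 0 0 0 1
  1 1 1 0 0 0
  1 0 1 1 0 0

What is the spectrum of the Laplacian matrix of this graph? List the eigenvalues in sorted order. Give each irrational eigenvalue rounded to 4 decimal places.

[0, 2.3820, 2.3820, 4.6180, 4.6180, 6]

Reading degrees in the order [1, 2, 3, 4, 5, 6] gives [5, 3, 3, 3, 3, 3]; set D = diag(5, 3, 3, 3, 3, 3) and form L = D - A. Diagonalising L (or applying a numerical eigensolver to the 6x6 matrix) gives the spectrum above. The single zero eigenvalue shows the graph is connected. The eigenvalues sum to 20, which equals trace(L) = 2|E|.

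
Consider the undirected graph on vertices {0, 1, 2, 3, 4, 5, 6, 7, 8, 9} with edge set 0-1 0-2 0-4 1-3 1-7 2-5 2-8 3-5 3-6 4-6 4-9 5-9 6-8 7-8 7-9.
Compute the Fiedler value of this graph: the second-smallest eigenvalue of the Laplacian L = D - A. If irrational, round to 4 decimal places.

Each diagonal entry of L is the vertex degree and each off-diagonal entry is -1 where an edge is present, 0 otherwise; in the order [0, 1, 2, 3, 4, 5, 6, 7, 8, 9] the diagonal is [3, 3, 3, 3, 3, 3, 3, 3, 3, 3]. Computing the eigenvalues of L and sorting gives [0, 2, 2, 2, 2, 2, 5, 5, 5, 5]. The Fiedler value lambda_2 = 2 is strictly positive, so the graph is connected. There is one zero in the spectrum, matching the 1 component.

2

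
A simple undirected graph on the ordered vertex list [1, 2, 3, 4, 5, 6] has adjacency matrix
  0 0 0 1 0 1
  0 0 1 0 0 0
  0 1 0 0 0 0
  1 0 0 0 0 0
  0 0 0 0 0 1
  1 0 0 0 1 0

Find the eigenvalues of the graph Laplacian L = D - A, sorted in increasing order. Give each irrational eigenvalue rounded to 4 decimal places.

Each diagonal entry of L is the vertex degree and each off-diagonal entry is -1 where an edge is present, 0 otherwise; in the order [1, 2, 3, 4, 5, 6] the diagonal is [2, 1, 1, 1, 1, 2]. Diagonalising L (or applying a numerical eigensolver to the 6x6 matrix) gives the spectrum above. The 2 zero eigenvalues correspond to the 2 connected components. The eigenvalues sum to 8, which equals trace(L) = 2|E|.

[0, 0, 0.5858, 2, 2, 3.4142]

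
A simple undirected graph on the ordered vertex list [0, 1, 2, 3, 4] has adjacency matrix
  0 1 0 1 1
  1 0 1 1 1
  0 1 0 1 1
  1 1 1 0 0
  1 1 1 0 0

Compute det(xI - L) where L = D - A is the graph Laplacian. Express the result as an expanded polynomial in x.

x^5 - 16x^4 + 94x^3 - 240x^2 + 225x

Reading degrees in the order [0, 1, 2, 3, 4] gives [3, 4, 3, 3, 3]; set D = diag(3, 4, 3, 3, 3) and form L = D - A. L has integer entries, so p(x) = det(xI - L) has integer coefficients. Expanding the determinant yields x^5 - 16x^4 + 94x^3 - 240x^2 + 225x. Since p(0) = det(-L) = 0, x divides p(x). There is one zero in the spectrum, matching the 1 component.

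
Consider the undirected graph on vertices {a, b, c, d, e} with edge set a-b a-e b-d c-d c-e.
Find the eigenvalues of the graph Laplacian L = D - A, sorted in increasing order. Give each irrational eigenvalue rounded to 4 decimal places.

Each diagonal entry of L is the vertex degree and each off-diagonal entry is -1 where an edge is present, 0 otherwise; in the order [a, b, c, d, e] the diagonal is [2, 2, 2, 2, 2]. The multiplicity of 0 as a Laplacian eigenvalue equals the number of connected components. The single zero eigenvalue shows the graph is connected. The eigenvalues sum to 10, which equals trace(L) = 2|E|.

[0, 1.3820, 1.3820, 3.6180, 3.6180]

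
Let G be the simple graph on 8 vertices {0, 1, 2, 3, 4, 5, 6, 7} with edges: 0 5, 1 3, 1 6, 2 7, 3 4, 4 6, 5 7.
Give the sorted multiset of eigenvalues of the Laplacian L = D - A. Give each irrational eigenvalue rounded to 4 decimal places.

[0, 0, 0.5858, 2, 2, 2, 3.4142, 4]

Reading degrees in the order [0, 1, 2, 3, 4, 5, 6, 7] gives [1, 2, 1, 2, 2, 2, 2, 2]; set D = diag(1, 2, 1, 2, 2, 2, 2, 2) and form L = D - A. The multiplicity of 0 as a Laplacian eigenvalue equals the number of connected components. The 2 zero eigenvalues correspond to the 2 connected components. The eigenvalues sum to 14, which equals trace(L) = 2|E|.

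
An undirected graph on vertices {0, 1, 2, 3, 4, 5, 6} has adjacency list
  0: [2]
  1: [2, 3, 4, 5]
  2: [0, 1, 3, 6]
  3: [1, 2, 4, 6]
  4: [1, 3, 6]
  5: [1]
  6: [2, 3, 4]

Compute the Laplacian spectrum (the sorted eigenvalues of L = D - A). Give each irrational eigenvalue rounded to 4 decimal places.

[0, 0.7466, 1.0878, 3.4800, 3.7135, 5.1987, 5.7734]

Reading degrees in the order [0, 1, 2, 3, 4, 5, 6] gives [1, 4, 4, 4, 3, 1, 3]; set D = diag(1, 4, 4, 4, 3, 1, 3) and form L = D - A. L is symmetric positive semidefinite, so every eigenvalue is real and nonnegative.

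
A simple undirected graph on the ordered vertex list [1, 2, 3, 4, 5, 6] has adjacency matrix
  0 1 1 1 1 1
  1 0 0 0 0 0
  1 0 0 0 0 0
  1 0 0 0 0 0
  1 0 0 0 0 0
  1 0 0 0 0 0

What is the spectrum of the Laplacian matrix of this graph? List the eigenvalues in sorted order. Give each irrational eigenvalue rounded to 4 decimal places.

Reading degrees in the order [1, 2, 3, 4, 5, 6] gives [5, 1, 1, 1, 1, 1]; set D = diag(5, 1, 1, 1, 1, 1) and form L = D - A. The multiplicity of 0 as a Laplacian eigenvalue equals the number of connected components. The single zero eigenvalue shows the graph is connected. By the matrix-tree theorem the graph has (1/6) * product of the nonzero eigenvalues = 1 spanning tree.

[0, 1, 1, 1, 1, 6]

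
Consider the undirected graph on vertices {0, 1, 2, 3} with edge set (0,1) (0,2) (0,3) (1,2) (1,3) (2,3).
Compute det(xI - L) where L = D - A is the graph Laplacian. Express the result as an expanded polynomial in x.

Reading degrees in the order [0, 1, 2, 3] gives [3, 3, 3, 3]; set D = diag(3, 3, 3, 3) and form L = D - A. L has integer entries, so p(x) = det(xI - L) has integer coefficients. Expanding the determinant yields x^4 - 12x^3 + 48x^2 - 64x. The constant term is 0 because L is singular (the all-ones vector lies in its kernel).

x^4 - 12x^3 + 48x^2 - 64x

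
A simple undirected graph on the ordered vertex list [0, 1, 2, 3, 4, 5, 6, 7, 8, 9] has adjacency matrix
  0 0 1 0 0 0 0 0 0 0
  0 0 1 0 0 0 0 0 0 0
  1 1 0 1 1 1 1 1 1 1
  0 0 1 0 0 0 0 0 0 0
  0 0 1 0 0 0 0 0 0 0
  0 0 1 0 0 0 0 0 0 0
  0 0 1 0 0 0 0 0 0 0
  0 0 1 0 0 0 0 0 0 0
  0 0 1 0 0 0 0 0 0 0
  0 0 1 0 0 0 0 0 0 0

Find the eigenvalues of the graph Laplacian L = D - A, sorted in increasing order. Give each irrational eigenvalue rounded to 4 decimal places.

Reading degrees in the order [0, 1, 2, 3, 4, 5, 6, 7, 8, 9] gives [1, 1, 9, 1, 1, 1, 1, 1, 1, 1]; set D = diag(1, 1, 9, 1, 1, 1, 1, 1, 1, 1) and form L = D - A. The multiplicity of 0 as a Laplacian eigenvalue equals the number of connected components. The largest eigenvalue, 10, is at most the vertex count 10.

[0, 1, 1, 1, 1, 1, 1, 1, 1, 10]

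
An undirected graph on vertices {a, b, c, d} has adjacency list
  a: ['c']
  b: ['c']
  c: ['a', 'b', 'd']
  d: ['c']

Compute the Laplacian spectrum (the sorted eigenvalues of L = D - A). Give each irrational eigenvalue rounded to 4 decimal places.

[0, 1, 1, 4]

Each diagonal entry of L is the vertex degree and each off-diagonal entry is -1 where an edge is present, 0 otherwise; in the order [a, b, c, d] the diagonal is [1, 1, 3, 1]. Since every row of L sums to 0, the all-ones vector is in the kernel and 0 is an eigenvalue. The single zero eigenvalue shows the graph is connected. By the matrix-tree theorem the graph has (1/4) * product of the nonzero eigenvalues = 1 spanning tree.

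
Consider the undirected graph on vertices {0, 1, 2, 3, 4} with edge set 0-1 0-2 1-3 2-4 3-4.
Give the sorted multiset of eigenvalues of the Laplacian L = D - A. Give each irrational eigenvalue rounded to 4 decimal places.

[0, 1.3820, 1.3820, 3.6180, 3.6180]

Reading degrees in the order [0, 1, 2, 3, 4] gives [2, 2, 2, 2, 2]; set D = diag(2, 2, 2, 2, 2) and form L = D - A. L is symmetric positive semidefinite, so every eigenvalue is real and nonnegative. By the matrix-tree theorem the graph has (1/5) * product of the nonzero eigenvalues = 5 spanning trees. The largest eigenvalue, 3.6180, is at most the vertex count 5.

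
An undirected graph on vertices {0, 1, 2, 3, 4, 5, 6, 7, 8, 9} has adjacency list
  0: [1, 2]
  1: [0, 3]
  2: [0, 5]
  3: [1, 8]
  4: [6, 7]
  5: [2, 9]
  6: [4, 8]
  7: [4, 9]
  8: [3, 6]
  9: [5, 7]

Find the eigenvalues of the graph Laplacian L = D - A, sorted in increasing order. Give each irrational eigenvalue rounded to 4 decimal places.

With the vertex order [0, 1, 2, 3, 4, 5, 6, 7, 8, 9], the degrees are [2, 2, 2, 2, 2, 2, 2, 2, 2, 2], giving D = diag(2, 2, 2, 2, 2, 2, 2, 2, 2, 2) and L = D - A. Diagonalising L (or applying a numerical eigensolver to the 10x10 matrix) gives the spectrum above. The single zero eigenvalue shows the graph is connected. There is one zero in the spectrum, matching the 1 component.

[0, 0.3820, 0.3820, 1.3820, 1.3820, 2.6180, 2.6180, 3.6180, 3.6180, 4]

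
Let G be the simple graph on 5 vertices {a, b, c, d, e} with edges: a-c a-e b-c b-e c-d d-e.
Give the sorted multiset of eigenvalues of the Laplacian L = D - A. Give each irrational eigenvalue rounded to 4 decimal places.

[0, 2, 2, 3, 5]

Each diagonal entry of L is the vertex degree and each off-diagonal entry is -1 where an edge is present, 0 otherwise; in the order [a, b, c, d, e] the diagonal is [2, 2, 3, 2, 3]. Diagonalising L (or applying a numerical eigensolver to the 5x5 matrix) gives the spectrum above.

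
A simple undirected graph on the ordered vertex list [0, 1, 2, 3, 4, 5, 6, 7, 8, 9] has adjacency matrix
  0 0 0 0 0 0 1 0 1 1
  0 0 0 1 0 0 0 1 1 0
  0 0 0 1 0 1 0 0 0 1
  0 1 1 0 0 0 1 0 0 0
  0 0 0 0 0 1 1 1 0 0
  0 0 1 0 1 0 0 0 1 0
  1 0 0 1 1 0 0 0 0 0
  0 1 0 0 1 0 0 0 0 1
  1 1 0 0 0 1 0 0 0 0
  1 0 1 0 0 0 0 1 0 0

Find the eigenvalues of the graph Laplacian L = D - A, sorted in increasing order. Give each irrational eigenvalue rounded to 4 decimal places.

Reading degrees in the order [0, 1, 2, 3, 4, 5, 6, 7, 8, 9] gives [3, 3, 3, 3, 3, 3, 3, 3, 3, 3]; set D = diag(3, 3, 3, 3, 3, 3, 3, 3, 3, 3) and form L = D - A. The multiplicity of 0 as a Laplacian eigenvalue equals the number of connected components. The single zero eigenvalue shows the graph is connected. The largest eigenvalue, 5, is at most the vertex count 10. There is one zero in the spectrum, matching the 1 component.

[0, 2, 2, 2, 2, 2, 5, 5, 5, 5]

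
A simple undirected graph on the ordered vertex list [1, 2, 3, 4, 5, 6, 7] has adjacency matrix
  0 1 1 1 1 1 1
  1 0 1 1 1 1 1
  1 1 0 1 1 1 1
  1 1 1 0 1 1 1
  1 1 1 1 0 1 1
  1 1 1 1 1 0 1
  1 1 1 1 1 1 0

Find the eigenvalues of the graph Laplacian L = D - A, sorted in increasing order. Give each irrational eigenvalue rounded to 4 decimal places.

With the vertex order [1, 2, 3, 4, 5, 6, 7], the degrees are [6, 6, 6, 6, 6, 6, 6], giving D = diag(6, 6, 6, 6, 6, 6, 6) and L = D - A. The multiplicity of 0 as a Laplacian eigenvalue equals the number of connected components.

[0, 7, 7, 7, 7, 7, 7]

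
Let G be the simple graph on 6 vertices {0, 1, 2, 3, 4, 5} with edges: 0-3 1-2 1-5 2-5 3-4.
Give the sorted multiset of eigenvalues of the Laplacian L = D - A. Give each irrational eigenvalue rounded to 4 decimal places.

Reading degrees in the order [0, 1, 2, 3, 4, 5] gives [1, 2, 2, 2, 1, 2]; set D = diag(1, 2, 2, 2, 1, 2) and form L = D - A. Diagonalising L (or applying a numerical eigensolver to the 6x6 matrix) gives the spectrum above. The 2 zero eigenvalues correspond to the 2 connected components. There are 2 zeros in the spectrum, matching the 2 components.

[0, 0, 1, 3, 3, 3]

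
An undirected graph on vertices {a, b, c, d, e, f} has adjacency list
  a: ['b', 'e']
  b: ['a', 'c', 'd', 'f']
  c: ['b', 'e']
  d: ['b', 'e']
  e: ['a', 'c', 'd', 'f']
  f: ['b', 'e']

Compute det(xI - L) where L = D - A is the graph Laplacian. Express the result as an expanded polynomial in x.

With the vertex order [a, b, c, d, e, f], the degrees are [2, 4, 2, 2, 4, 2], giving D = diag(2, 4, 2, 2, 4, 2) and L = D - A. Computing det(xI - L) by cofactor expansion (or equivalently via sum-over-permutations) gives x^6 - 16x^5 + 96x^4 - 272x^3 + 368x^2 - 192x. The coefficient of x^5 equals -trace(L) = -16, matching the sum of degrees. By the matrix-tree theorem the graph has (1/6) * product of the nonzero eigenvalues = 32 spanning trees.

x^6 - 16x^5 + 96x^4 - 272x^3 + 368x^2 - 192x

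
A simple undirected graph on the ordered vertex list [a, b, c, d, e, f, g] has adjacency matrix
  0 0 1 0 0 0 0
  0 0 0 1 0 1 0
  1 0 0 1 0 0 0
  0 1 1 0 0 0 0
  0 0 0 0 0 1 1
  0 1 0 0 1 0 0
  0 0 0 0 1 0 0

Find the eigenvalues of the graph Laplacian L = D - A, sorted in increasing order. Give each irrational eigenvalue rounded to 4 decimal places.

[0, 0.1981, 0.7530, 1.5550, 2.4450, 3.2470, 3.8019]

Each diagonal entry of L is the vertex degree and each off-diagonal entry is -1 where an edge is present, 0 otherwise; in the order [a, b, c, d, e, f, g] the diagonal is [1, 2, 2, 2, 2, 2, 1]. The multiplicity of 0 as a Laplacian eigenvalue equals the number of connected components. The single zero eigenvalue shows the graph is connected. The eigenvalues sum to 12, which equals trace(L) = 2|E|. The largest eigenvalue, 3.8019, is at most the vertex count 7.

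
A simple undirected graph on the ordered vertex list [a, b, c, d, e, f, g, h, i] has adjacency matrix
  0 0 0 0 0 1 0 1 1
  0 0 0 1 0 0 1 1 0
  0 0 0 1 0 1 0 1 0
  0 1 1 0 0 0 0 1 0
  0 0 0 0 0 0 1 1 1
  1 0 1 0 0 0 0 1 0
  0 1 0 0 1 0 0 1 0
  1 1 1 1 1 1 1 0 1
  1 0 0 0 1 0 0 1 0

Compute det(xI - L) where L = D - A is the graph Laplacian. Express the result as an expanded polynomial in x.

x^9 - 32x^8 + 428x^7 - 3136x^6 + 13786x^5 - 37232x^4 + 60276x^3 - 53424x^2 + 19845x

Reading degrees in the order [a, b, c, d, e, f, g, h, i] gives [3, 3, 3, 3, 3, 3, 3, 8, 3]; set D = diag(3, 3, 3, 3, 3, 3, 3, 8, 3) and form L = D - A. L has integer entries, so p(x) = det(xI - L) has integer coefficients. Expanding the determinant yields x^9 - 32x^8 + 428x^7 - 3136x^6 + 13786x^5 - 37232x^4 + 60276x^3 - 53424x^2 + 19845x. The constant term is 0 because L is singular (the all-ones vector lies in its kernel). The largest eigenvalue, 9, is at most the vertex count 9.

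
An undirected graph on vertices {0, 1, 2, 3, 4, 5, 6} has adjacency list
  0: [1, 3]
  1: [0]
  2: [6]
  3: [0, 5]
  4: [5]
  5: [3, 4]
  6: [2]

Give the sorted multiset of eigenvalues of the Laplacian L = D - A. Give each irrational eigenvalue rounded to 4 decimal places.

[0, 0, 0.3820, 1.3820, 2, 2.6180, 3.6180]

Each diagonal entry of L is the vertex degree and each off-diagonal entry is -1 where an edge is present, 0 otherwise; in the order [0, 1, 2, 3, 4, 5, 6] the diagonal is [2, 1, 1, 2, 1, 2, 1]. The multiplicity of 0 as a Laplacian eigenvalue equals the number of connected components. The 2 zero eigenvalues correspond to the 2 connected components. The eigenvalues sum to 10, which equals trace(L) = 2|E|.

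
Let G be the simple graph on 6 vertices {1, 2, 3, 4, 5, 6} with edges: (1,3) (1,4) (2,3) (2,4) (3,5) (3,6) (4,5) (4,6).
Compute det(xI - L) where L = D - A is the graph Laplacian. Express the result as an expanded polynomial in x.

x^6 - 16x^5 + 96x^4 - 272x^3 + 368x^2 - 192x

Reading degrees in the order [1, 2, 3, 4, 5, 6] gives [2, 2, 4, 4, 2, 2]; set D = diag(2, 2, 4, 4, 2, 2) and form L = D - A. The eigenvalues of L are [0, 2, 2, 2, 4, 6]; the characteristic polynomial is the product of (x - lambda_i), which multiplies out to x^6 - 16x^5 + 96x^4 - 272x^3 + 368x^2 - 192x. The constant term is 0 because L is singular (the all-ones vector lies in its kernel).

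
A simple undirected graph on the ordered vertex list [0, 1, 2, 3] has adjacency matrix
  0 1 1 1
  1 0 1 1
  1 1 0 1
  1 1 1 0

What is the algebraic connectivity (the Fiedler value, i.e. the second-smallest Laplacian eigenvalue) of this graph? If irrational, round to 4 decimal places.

With the vertex order [0, 1, 2, 3], the degrees are [3, 3, 3, 3], giving D = diag(3, 3, 3, 3) and L = D - A. The sorted Laplacian eigenvalues are [0, 4, 4, 4]; the algebraic connectivity is the second entry, 4. There is one zero in the spectrum, matching the 1 component.

4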